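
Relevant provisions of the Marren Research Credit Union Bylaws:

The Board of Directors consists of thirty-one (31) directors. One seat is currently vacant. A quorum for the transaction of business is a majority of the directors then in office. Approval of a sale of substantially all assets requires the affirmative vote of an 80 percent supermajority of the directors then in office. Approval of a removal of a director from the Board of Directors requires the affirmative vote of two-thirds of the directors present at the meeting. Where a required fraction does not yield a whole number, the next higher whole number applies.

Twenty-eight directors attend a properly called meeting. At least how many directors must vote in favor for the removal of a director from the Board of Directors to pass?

19

The removal of a director from the Board of Directors requires two-thirds of the directors present (28).
2/3 of 28 = 18.67, rounded up to 19.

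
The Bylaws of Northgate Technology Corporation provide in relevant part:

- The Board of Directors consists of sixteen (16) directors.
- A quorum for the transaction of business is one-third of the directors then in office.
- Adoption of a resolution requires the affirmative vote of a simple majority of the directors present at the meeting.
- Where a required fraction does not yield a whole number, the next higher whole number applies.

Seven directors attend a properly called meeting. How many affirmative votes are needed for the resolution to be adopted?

4

The resolution requires a majority of the directors present (7).
A majority of 7 is 4.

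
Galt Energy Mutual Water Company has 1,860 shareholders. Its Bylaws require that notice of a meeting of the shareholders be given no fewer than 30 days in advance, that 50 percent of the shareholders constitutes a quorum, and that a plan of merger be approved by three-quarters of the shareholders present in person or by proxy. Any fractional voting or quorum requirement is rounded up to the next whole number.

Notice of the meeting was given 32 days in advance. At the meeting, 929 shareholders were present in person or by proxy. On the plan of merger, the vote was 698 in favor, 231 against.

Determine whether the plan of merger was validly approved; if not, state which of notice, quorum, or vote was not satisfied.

Invalid — quorum requirement not satisfied.

Notice: 32 days given; 30 required. Satisfied.
Quorum: 50% of 1,860 = 930; 929 present. Not satisfied.
Vote: requires three-fourths of those present (929); 3/4 of 929 = 696.75, rounded up to 697, so 697 needed; 698 in favor. Satisfied.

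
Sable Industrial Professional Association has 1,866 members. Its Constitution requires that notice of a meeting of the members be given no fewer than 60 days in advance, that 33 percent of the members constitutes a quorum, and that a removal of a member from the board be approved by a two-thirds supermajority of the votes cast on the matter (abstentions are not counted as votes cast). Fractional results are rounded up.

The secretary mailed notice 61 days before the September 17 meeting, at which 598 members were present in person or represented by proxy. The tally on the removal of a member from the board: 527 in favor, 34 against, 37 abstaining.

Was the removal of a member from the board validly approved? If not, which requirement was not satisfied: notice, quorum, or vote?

Notice: 61 days given; 60 required. Satisfied.
Quorum: 33% of 1,866 = 615.78, rounded up to 616; 598 present. Not satisfied.
Vote: requires two-thirds of the votes cast (598 − 37 abstaining = 561); 2/3 of 561 = 374, so 374 needed; 527 in favor. Satisfied.

Invalid — quorum requirement not satisfied.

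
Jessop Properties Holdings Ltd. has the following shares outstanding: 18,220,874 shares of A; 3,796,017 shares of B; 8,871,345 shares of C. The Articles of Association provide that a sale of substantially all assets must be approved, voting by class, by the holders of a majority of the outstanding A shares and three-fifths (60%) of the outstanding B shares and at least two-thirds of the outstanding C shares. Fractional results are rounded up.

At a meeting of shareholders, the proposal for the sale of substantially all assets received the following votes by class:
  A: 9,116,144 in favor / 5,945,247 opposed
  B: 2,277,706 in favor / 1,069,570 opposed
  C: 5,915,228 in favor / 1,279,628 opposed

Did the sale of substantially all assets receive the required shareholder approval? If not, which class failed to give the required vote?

Approved — every class gave the required vote.

A: a majority of 18220874 is 9110438; 9,110,438 required, 9,116,144 in favor — approved.
B: 3/5 of 3796017 = 2277610.20, rounded up to 2277611; 2,277,611 required, 2,277,706 in favor — approved.
C: 2/3 of 8871345 = 5914230; 5,914,230 required, 5,915,228 in favor — approved.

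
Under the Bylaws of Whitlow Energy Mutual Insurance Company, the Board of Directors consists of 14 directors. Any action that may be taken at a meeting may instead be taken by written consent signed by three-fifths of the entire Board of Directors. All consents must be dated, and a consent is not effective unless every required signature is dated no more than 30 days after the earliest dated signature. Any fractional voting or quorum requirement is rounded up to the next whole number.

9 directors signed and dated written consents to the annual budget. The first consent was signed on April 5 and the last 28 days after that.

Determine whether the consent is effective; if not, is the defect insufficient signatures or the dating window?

Signatures required: three-fifths of 14 — 3/5 of 14 = 8.40, rounded up to 9, so 9 needed; 9 signed. Sufficient.
Dating window: the latest signature is 28 days after the earliest; the limit is 30 days. Within the window.

Effective — both the signature and dating-window requirements are satisfied.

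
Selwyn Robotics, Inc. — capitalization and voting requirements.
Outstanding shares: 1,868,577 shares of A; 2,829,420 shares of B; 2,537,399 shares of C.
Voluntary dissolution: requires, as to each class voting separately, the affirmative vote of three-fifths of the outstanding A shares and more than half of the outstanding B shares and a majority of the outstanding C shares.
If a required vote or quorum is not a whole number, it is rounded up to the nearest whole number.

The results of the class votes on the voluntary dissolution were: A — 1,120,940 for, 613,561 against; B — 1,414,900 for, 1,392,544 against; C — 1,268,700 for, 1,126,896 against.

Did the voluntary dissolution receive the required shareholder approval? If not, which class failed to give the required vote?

Not approved — the A shares did not give the required vote.

A: 3/5 of 1868577 = 1121146.20, rounded up to 1121147; 1,121,147 required, 1,120,940 in favor — not approved.
B: a majority of 2829420 is 1414711; 1,414,711 required, 1,414,900 in favor — approved.
C: a majority of 2537399 is 1268700; 1,268,700 required, 1,268,700 in favor — approved.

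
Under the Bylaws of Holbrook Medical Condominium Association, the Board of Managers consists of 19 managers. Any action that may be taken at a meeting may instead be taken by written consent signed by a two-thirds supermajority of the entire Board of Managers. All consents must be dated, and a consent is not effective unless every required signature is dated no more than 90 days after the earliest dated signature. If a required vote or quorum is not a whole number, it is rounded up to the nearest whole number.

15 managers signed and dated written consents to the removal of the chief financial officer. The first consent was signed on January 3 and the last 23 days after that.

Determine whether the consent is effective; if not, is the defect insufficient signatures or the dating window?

Signatures required: a two-thirds supermajority of 19 — 2/3 of 19 = 12.67, rounded up to 13, so 13 needed; 15 signed. Sufficient.
Dating window: the latest signature is 23 days after the earliest; the limit is 90 days. Within the window.

Effective — both the signature and dating-window requirements are satisfied.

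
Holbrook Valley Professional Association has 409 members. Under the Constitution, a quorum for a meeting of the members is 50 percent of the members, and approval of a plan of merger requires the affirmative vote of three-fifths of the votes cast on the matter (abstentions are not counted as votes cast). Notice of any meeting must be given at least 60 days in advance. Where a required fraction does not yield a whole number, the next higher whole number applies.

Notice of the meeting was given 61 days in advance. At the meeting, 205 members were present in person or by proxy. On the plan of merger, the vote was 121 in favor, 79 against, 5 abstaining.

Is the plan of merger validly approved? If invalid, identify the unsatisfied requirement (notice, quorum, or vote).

Valid — all requirements satisfied.

Notice: 61 days given; 60 required. Satisfied.
Quorum: 50% of 409 = 204.50, rounded up to 205; 205 present. Satisfied.
Vote: requires three-fifths of the votes cast (205 − 5 abstaining = 200); 3/5 of 200 = 120, so 120 needed; 121 in favor. Satisfied.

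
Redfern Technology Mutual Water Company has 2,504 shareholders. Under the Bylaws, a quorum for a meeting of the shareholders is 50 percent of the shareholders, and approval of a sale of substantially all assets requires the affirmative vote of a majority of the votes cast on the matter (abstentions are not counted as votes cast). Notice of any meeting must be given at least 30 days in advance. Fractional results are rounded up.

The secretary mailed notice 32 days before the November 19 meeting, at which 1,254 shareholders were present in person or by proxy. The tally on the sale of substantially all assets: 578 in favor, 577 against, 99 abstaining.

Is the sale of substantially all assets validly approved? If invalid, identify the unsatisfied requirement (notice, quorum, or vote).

Valid — all requirements satisfied.

Notice: 32 days given; 30 required. Satisfied.
Quorum: 50% of 2,504 = 1,252; 1,254 present. Satisfied.
Vote: requires a majority of the votes cast (1,254 − 99 abstaining = 1,155); a majority of 1155 is 578, so 578 needed; 578 in favor. Satisfied.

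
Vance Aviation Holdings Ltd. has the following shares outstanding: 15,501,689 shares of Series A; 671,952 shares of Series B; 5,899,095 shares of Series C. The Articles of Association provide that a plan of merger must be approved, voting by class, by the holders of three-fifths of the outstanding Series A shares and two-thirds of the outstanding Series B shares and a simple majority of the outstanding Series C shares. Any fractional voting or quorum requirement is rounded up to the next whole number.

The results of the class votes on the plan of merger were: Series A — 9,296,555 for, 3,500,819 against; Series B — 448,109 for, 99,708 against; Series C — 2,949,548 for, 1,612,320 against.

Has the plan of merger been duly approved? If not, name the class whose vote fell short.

Not approved — the Series A shares did not give the required vote.

Series A: 3/5 of 15501689 = 9301013.40, rounded up to 9301014; 9,301,014 required, 9,296,555 in favor — not approved.
Series B: 2/3 of 671952 = 447968; 447,968 required, 448,109 in favor — approved.
Series C: a majority of 5899095 is 2949548; 2,949,548 required, 2,949,548 in favor — approved.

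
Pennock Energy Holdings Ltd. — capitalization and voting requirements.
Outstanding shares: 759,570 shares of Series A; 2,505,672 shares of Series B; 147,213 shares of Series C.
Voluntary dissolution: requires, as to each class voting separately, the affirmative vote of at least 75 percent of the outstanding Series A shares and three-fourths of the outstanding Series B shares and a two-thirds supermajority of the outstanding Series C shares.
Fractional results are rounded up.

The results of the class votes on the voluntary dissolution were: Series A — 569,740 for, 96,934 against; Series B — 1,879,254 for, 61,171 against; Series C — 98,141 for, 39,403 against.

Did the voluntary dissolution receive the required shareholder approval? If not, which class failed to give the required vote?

Not approved — the Series C shares did not give the required vote.

Series A: 3/4 of 759570 = 569677.50, rounded up to 569678; 569,678 required, 569,740 in favor — approved.
Series B: 3/4 of 2505672 = 1879254; 1,879,254 required, 1,879,254 in favor — approved.
Series C: 2/3 of 147213 = 98142; 98,142 required, 98,141 in favor — not approved.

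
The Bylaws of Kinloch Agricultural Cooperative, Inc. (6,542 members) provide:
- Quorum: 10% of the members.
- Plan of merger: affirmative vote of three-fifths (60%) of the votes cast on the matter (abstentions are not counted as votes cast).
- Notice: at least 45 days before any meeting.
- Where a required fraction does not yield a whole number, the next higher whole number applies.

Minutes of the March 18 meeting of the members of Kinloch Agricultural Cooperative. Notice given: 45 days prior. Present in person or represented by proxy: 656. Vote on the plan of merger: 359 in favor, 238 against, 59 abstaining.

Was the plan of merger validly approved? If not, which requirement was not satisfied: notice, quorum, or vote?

Notice: 45 days given; 45 required. Satisfied.
Quorum: 10% of 6,542 = 654.20, rounded up to 655; 656 present. Satisfied.
Vote: requires three-fifths of the votes cast (656 − 59 abstaining = 597); 3/5 of 597 = 358.20, rounded up to 359, so 359 needed; 359 in favor. Satisfied.

Valid — all requirements satisfied.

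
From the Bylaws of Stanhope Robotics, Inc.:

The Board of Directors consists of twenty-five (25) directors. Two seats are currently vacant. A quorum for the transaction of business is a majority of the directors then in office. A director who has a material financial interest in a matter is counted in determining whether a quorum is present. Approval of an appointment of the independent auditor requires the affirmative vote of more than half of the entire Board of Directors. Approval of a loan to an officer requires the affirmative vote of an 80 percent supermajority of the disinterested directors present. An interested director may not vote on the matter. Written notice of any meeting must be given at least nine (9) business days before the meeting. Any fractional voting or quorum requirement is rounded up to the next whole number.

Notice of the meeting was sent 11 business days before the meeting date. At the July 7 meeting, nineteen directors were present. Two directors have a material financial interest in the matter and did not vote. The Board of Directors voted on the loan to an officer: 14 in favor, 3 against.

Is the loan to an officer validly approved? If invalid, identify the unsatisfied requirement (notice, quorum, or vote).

Valid — all requirements satisfied.

Notice: 11 business days given; 9 required (11 ≥ 9). Satisfied.
Quorum: 19 present (interested directors count toward quorum); quorum is 12. Satisfied.
Vote: the loan to an officer requires four-fifths of the disinterested directors present (19 − 2 = 17). 4/5 of 17 = 13.60, rounded up to 14, so 14 affirmative votes are needed; 14 voted in favor. Satisfied.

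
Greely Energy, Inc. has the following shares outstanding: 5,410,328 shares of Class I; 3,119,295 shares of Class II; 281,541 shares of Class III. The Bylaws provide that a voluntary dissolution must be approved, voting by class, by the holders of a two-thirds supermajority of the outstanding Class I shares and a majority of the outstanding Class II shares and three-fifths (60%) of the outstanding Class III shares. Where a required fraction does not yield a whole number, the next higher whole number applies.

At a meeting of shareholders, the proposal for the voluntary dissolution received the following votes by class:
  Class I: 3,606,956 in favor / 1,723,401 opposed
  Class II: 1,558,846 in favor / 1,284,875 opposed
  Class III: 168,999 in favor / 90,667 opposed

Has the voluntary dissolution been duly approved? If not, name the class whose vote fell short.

Not approved — the Class II shares did not give the required vote.

Class I: 2/3 of 5410328 = 3606885.33, rounded up to 3606886; 3,606,886 required, 3,606,956 in favor — approved.
Class II: a majority of 3119295 is 1559648; 1,559,648 required, 1,558,846 in favor — not approved.
Class III: 3/5 of 281541 = 168924.60, rounded up to 168925; 168,925 required, 168,999 in favor — approved.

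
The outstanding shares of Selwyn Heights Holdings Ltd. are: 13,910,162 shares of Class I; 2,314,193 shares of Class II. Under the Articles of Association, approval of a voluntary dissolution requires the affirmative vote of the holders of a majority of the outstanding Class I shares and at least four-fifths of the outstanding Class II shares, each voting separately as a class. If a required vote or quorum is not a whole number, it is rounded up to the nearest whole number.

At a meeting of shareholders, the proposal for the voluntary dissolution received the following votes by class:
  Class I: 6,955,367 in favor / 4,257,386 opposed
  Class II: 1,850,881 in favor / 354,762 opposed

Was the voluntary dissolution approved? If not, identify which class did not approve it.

Class I: a majority of 13910162 is 6955082; 6,955,082 required, 6,955,367 in favor — approved.
Class II: 4/5 of 2314193 = 1851354.40, rounded up to 1851355; 1,851,355 required, 1,850,881 in favor — not approved.

Not approved — the Class II shares did not give the required vote.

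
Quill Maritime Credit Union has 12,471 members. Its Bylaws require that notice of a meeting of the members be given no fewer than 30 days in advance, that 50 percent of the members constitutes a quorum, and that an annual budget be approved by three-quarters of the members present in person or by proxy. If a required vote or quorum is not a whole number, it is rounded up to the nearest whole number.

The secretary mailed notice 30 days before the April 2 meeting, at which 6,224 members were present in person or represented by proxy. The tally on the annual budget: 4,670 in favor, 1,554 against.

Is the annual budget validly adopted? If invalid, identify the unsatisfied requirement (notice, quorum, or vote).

Invalid — quorum requirement not satisfied.

Notice: 30 days given; 30 required. Satisfied.
Quorum: 50% of 12,471 = 6,235.50, rounded up to 6,236; 6,224 present. Not satisfied.
Vote: requires three-fourths of those present (6,224); 3/4 of 6224 = 4668, so 4,668 needed; 4,670 in favor. Satisfied.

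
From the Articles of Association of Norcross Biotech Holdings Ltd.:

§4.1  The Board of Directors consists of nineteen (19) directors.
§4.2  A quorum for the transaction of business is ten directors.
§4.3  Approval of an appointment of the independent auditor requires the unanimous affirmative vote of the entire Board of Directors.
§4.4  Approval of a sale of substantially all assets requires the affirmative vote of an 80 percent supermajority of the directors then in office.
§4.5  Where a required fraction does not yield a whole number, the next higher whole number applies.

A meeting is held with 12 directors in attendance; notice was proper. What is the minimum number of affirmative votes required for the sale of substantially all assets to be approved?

The sale of substantially all assets requires four-fifths of the directors then in office (19).
4/5 of 19 = 15.20, rounded up to 16.
(Only 12 can vote, so the sale of substantially all assets cannot pass at this meeting, but the required vote is still 16.)

16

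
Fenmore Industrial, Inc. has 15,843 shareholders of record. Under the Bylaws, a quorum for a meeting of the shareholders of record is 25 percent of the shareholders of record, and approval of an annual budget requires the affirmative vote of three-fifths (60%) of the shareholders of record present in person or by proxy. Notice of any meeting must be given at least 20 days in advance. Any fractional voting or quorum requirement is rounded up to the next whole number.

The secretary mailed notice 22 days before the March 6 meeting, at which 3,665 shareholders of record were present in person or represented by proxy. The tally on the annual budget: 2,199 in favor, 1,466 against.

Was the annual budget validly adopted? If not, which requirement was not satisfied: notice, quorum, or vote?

Notice: 22 days given; 20 required. Satisfied.
Quorum: 25% of 15,843 = 3,960.75, rounded up to 3,961; 3,665 present. Not satisfied.
Vote: requires three-fifths of those present (3,665); 3/5 of 3665 = 2199, so 2,199 needed; 2,199 in favor. Satisfied.

Invalid — quorum requirement not satisfied.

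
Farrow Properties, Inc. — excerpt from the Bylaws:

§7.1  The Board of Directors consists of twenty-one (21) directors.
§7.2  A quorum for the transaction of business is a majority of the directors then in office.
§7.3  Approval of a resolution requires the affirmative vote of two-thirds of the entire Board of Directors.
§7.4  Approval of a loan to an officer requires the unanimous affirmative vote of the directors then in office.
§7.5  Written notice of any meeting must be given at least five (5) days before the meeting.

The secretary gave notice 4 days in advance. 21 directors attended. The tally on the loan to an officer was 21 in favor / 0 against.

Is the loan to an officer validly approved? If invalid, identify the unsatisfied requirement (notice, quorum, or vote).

Invalid — notice requirement not satisfied.

Notice: 4 days given; 5 required (4 < 5). Not satisfied.
Quorum: 21 present; quorum is 11. Satisfied.
Vote: the loan to an officer requires the unanimous vote of the directors then in office (21). Unanimous means all 21, so 21 affirmative votes are needed; 21 voted in favor. Satisfied.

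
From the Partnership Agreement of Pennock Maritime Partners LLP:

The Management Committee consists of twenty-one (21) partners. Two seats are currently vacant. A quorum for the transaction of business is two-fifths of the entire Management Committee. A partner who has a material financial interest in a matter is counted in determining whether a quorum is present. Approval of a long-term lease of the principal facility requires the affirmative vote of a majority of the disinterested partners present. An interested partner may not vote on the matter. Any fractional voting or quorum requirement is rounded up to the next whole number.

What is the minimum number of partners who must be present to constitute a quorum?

9

2/5 of 21 = 8.40, rounded up to 9.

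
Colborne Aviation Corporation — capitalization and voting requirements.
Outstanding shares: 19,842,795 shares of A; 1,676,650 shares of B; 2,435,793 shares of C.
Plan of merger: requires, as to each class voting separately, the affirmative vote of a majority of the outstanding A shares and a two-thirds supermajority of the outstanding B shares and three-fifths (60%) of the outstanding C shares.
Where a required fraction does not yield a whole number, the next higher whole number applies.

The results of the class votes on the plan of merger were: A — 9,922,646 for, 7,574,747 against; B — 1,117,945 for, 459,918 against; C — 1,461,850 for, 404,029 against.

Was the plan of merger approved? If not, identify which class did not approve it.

A: a majority of 19842795 is 9921398; 9,921,398 required, 9,922,646 in favor — approved.
B: 2/3 of 1676650 = 1117766.67, rounded up to 1117767; 1,117,767 required, 1,117,945 in favor — approved.
C: 3/5 of 2435793 = 1461475.80, rounded up to 1461476; 1,461,476 required, 1,461,850 in favor — approved.

Approved — every class gave the required vote.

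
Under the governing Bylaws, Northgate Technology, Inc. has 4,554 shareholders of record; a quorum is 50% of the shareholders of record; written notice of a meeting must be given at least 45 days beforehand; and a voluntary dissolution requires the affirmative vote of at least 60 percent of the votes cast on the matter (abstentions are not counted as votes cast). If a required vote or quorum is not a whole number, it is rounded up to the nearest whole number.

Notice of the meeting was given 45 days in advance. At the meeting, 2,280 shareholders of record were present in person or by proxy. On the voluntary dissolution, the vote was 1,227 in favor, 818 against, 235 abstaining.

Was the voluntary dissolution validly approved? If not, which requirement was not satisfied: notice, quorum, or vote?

Valid — all requirements satisfied.

Notice: 45 days given; 45 required. Satisfied.
Quorum: 50% of 4,554 = 2,277; 2,280 present. Satisfied.
Vote: requires three-fifths of the votes cast (2,280 − 235 abstaining = 2,045); 3/5 of 2045 = 1227, so 1,227 needed; 1,227 in favor. Satisfied.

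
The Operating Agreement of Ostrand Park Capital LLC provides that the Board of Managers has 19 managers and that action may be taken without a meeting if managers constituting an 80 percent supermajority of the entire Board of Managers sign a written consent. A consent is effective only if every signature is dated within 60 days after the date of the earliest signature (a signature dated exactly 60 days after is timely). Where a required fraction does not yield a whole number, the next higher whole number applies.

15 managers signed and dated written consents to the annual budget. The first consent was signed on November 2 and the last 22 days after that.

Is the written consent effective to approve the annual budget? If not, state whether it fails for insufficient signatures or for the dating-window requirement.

Not effective — insufficient signatures.

Signatures required: an 80 percent supermajority of 19 — 4/5 of 19 = 15.20, rounded up to 16, so 16 needed; 15 signed. Insufficient.
Dating window: the latest signature is 22 days after the earliest; the limit is 60 days. Within the window.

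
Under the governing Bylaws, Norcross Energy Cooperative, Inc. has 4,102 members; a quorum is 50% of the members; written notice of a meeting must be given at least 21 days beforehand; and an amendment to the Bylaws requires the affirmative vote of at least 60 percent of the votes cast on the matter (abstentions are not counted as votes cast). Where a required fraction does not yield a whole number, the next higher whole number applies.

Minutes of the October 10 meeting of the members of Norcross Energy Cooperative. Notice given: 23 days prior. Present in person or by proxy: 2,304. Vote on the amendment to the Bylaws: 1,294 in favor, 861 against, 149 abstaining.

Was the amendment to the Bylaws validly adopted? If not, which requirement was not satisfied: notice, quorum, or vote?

Notice: 23 days given; 21 required. Satisfied.
Quorum: 50% of 4,102 = 2,051; 2,304 present. Satisfied.
Vote: requires three-fifths of the votes cast (2,304 − 149 abstaining = 2,155); 3/5 of 2155 = 1293, so 1,293 needed; 1,294 in favor. Satisfied.

Valid — all requirements satisfied.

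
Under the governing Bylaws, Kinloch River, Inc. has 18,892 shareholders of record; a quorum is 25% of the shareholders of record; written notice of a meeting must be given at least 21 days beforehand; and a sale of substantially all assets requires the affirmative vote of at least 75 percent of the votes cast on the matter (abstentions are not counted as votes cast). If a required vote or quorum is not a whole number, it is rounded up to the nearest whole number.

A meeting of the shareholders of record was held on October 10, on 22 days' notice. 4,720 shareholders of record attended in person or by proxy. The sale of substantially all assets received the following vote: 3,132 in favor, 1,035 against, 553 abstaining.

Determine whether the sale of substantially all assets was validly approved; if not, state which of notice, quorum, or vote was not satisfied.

Notice: 22 days given; 21 required. Satisfied.
Quorum: 25% of 18,892 = 4,723; 4,720 present. Not satisfied.
Vote: requires three-fourths of the votes cast (4,720 − 553 abstaining = 4,167); 3/4 of 4167 = 3125.25, rounded up to 3126, so 3,126 needed; 3,132 in favor. Satisfied.

Invalid — quorum requirement not satisfied.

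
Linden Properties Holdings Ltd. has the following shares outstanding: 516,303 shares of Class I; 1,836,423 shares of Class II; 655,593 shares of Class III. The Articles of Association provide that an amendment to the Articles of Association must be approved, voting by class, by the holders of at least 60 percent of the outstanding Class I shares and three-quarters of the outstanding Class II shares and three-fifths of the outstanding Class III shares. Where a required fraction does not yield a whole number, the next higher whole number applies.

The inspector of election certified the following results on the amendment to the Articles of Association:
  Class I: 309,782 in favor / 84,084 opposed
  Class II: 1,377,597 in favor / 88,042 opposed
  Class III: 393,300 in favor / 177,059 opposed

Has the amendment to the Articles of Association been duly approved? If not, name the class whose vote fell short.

Class I: 3/5 of 516303 = 309781.80, rounded up to 309782; 309,782 required, 309,782 in favor — approved.
Class II: 3/4 of 1836423 = 1377317.25, rounded up to 1377318; 1,377,318 required, 1,377,597 in favor — approved.
Class III: 3/5 of 655593 = 393355.80, rounded up to 393356; 393,356 required, 393,300 in favor — not approved.

Not approved — the Class III shares did not give the required vote.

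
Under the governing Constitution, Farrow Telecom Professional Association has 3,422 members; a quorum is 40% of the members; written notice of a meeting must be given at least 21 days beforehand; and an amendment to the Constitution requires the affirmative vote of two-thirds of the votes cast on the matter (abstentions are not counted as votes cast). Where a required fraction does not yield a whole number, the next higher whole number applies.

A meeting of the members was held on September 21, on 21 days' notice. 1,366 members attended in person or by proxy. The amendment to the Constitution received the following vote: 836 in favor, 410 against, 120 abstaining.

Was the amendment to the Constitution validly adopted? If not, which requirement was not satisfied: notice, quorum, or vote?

Notice: 21 days given; 21 required. Satisfied.
Quorum: 40% of 3,422 = 1,368.80, rounded up to 1,369; 1,366 present. Not satisfied.
Vote: requires two-thirds of the votes cast (1,366 − 120 abstaining = 1,246); 2/3 of 1246 = 830.67, rounded up to 831, so 831 needed; 836 in favor. Satisfied.

Invalid — quorum requirement not satisfied.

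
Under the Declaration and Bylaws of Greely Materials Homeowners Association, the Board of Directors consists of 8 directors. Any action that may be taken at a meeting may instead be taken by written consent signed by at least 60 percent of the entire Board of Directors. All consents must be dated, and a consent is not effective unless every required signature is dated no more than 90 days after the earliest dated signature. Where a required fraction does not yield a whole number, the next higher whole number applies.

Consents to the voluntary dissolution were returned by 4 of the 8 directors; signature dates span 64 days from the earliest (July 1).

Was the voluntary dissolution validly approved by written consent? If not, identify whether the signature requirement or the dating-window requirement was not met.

Not effective — insufficient signatures.

Signatures required: at least 60 percent of 8 — 3/5 of 8 = 4.80, rounded up to 5, so 5 needed; 4 signed. Insufficient.
Dating window: the latest signature is 64 days after the earliest; the limit is 90 days. Within the window.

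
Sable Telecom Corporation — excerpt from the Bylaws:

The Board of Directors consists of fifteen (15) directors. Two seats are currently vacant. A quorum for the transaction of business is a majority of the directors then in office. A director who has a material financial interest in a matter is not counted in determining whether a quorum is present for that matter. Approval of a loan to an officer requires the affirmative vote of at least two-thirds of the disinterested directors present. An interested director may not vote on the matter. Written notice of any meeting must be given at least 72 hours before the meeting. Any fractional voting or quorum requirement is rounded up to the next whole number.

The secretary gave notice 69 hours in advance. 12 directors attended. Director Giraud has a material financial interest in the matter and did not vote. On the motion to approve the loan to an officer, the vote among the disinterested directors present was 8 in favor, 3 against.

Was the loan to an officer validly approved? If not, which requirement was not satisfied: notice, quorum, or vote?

Notice: 69 hours given; 72 required (69 < 72). Not satisfied.
Quorum: 12 present, but the 1 interested director does not count, leaving 11. Quorum is 7. Satisfied.
Vote: the loan to an officer requires two-thirds of the disinterested directors present (12 − 1 = 11). 2/3 of 11 = 7.33, rounded up to 8, so 8 affirmative votes are needed; 8 voted in favor. Satisfied.

Invalid — notice requirement not satisfied.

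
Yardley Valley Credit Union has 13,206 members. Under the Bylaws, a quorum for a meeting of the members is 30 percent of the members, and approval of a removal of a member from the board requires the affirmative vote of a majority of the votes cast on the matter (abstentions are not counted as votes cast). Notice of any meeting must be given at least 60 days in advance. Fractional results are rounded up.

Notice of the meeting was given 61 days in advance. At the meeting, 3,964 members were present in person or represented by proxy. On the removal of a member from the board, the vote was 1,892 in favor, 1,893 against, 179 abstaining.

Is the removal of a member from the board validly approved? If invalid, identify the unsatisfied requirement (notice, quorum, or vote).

Notice: 61 days given; 60 required. Satisfied.
Quorum: 30% of 13,206 = 3,961.80, rounded up to 3,962; 3,964 present. Satisfied.
Vote: requires a majority of the votes cast (3,964 − 179 abstaining = 3,785); a majority of 3785 is 1893, so 1,893 needed; 1,892 in favor. Not satisfied.

Invalid — vote requirement not satisfied.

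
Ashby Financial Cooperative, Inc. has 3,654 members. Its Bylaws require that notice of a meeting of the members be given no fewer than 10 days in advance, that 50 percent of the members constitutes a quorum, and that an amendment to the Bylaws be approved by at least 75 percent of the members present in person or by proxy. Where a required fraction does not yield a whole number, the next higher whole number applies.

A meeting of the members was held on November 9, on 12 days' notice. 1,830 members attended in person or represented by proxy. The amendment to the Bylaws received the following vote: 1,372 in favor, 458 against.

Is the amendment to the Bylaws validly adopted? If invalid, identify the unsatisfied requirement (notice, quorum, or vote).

Invalid — vote requirement not satisfied.

Notice: 12 days given; 10 required. Satisfied.
Quorum: 50% of 3,654 = 1,827; 1,830 present. Satisfied.
Vote: requires three-fourths of those present (1,830); 3/4 of 1830 = 1372.50, rounded up to 1373, so 1,373 needed; 1,372 in favor. Not satisfied.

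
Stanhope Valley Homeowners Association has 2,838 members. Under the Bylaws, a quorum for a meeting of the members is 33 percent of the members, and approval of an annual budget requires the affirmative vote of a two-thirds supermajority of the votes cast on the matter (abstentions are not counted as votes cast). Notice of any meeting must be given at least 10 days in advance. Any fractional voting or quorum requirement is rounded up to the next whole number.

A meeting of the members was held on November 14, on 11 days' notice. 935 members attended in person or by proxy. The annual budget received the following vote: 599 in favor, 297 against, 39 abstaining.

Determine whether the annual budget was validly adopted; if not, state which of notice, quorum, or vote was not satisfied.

Notice: 11 days given; 10 required. Satisfied.
Quorum: 33% of 2,838 = 936.54, rounded up to 937; 935 present. Not satisfied.
Vote: requires two-thirds of the votes cast (935 − 39 abstaining = 896); 2/3 of 896 = 597.33, rounded up to 598, so 598 needed; 599 in favor. Satisfied.

Invalid — quorum requirement not satisfied.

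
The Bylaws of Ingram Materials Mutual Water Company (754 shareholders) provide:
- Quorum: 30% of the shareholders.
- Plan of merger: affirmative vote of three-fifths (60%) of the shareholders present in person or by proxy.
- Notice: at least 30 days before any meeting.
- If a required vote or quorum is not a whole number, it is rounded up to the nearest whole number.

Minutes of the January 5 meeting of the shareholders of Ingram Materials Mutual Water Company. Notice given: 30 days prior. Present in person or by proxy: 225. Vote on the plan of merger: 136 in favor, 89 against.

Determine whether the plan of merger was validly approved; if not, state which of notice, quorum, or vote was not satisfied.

Invalid — quorum requirement not satisfied.

Notice: 30 days given; 30 required. Satisfied.
Quorum: 30% of 754 = 226.20, rounded up to 227; 225 present. Not satisfied.
Vote: requires three-fifths of those present (225); 3/5 of 225 = 135, so 135 needed; 136 in favor. Satisfied.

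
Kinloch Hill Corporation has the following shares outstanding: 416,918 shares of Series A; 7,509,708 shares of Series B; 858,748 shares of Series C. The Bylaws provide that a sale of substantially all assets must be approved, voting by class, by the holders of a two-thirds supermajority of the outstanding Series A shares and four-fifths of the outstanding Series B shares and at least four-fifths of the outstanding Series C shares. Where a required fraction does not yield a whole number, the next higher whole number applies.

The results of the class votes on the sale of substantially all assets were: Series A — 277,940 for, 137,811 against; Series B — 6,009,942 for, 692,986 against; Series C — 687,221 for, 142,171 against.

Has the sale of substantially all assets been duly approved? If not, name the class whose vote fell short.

Not approved — the Series A shares did not give the required vote.

Series A: 2/3 of 416918 = 277945.33, rounded up to 277946; 277,946 required, 277,940 in favor — not approved.
Series B: 4/5 of 7509708 = 6007766.40, rounded up to 6007767; 6,007,767 required, 6,009,942 in favor — approved.
Series C: 4/5 of 858748 = 686998.40, rounded up to 686999; 686,999 required, 687,221 in favor — approved.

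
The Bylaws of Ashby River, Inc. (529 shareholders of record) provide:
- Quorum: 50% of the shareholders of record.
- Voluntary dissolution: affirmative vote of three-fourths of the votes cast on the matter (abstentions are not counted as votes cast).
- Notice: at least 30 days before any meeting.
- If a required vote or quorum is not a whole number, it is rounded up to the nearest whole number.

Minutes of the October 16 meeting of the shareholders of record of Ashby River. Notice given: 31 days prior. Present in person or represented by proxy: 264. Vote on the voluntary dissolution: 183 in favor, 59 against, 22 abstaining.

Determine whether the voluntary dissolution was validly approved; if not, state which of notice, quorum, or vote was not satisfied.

Notice: 31 days given; 30 required. Satisfied.
Quorum: 50% of 529 = 264.50, rounded up to 265; 264 present. Not satisfied.
Vote: requires three-fourths of the votes cast (264 − 22 abstaining = 242); 3/4 of 242 = 181.50, rounded up to 182, so 182 needed; 183 in favor. Satisfied.

Invalid — quorum requirement not satisfied.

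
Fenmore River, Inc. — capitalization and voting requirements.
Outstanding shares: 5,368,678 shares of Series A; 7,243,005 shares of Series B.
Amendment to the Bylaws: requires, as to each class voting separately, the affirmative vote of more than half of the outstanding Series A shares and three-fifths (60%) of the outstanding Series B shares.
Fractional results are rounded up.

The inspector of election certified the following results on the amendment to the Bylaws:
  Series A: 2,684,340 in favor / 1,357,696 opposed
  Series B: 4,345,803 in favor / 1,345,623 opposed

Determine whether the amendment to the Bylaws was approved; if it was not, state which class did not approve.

Approved — every class gave the required vote.

Series A: a majority of 5368678 is 2684340; 2,684,340 required, 2,684,340 in favor — approved.
Series B: 3/5 of 7243005 = 4345803; 4,345,803 required, 4,345,803 in favor — approved.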